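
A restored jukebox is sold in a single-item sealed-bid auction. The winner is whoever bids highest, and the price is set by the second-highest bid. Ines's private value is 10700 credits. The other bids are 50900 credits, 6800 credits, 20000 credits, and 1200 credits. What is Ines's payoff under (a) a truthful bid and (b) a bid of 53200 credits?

The highest competing bid is 50900 credits.
Bidding truthfully at 10700 credits: the top bid is 50900 credits (a rival), so Ines loses. Payoff = 0 credits.
Bidding 53200 credits: Ines has the top bid, wins, and pays the second-highest bid 50900 credits. Payoff = 10700 credits − 50900 credits = -40200 credits.

Truthful: 0 credits; alternative: -40200 credits.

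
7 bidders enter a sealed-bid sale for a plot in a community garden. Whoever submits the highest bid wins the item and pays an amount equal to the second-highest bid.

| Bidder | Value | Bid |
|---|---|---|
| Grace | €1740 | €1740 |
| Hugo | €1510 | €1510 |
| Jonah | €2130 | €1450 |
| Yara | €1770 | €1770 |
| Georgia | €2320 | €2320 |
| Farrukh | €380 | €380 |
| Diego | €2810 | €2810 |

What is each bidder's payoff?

Sorted high to low: Diego €2810; Georgia €2320; Yara €1770; Grace €1740; Hugo €1510; Jonah €1450; Farrukh €380.
Diego has the top bid and wins; the price is the second-highest bid, €2320.
Diego's payoff = €2810 − €2320 = €490. All other bidders lose, so their payoff is 0.

Payoffs: Grace €0, Hugo €0, Jonah €0, Yara €0, Georgia €0, Farrukh €0, Diego €490.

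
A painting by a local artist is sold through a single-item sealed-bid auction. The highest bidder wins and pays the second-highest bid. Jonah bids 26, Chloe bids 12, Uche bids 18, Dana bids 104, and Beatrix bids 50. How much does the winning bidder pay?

Bids in descending order: Dana 104; Beatrix 50; Jonah 26; Uche 18; Chloe 12.
Dana has the highest bid, so Dana wins.
The second-highest bid is 50, so that is what Dana pays.

The winner pays 50.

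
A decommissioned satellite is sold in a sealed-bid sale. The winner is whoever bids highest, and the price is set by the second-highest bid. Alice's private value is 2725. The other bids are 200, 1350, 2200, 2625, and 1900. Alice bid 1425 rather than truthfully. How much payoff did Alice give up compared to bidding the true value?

100

The highest competing bid is 2625.
Bidding truthfully at 2725: Alice has the top bid, wins, and pays the second-highest bid 2625. Payoff = 2725 − 2625 = 100.
Bidding 1425: the top bid is 2625 (a rival), so Alice loses. Payoff = 0.
Regret = truthful payoff − actual payoff = 100 − 0 = 100.
Deviating from a truthful bid can only lose payoff in a second-price auction — never gain.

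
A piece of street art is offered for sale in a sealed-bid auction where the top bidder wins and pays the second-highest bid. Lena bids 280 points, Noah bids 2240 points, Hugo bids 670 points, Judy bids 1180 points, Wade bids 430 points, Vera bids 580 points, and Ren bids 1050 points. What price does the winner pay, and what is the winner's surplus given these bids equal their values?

Price 1180 points; surplus 1060 points.

Bids in descending order: Noah 2240 points > Judy 1180 points > Ren 1050 points > Hugo 670 points > Vera 580 points > Wade 430 points > Lena 280 points.
Noah is the highest bidder, so Noah wins.
Under the second-price rule, the price is the second-highest bid: 1180 points.
Surplus = 2240 points − 1180 points = 1060 points.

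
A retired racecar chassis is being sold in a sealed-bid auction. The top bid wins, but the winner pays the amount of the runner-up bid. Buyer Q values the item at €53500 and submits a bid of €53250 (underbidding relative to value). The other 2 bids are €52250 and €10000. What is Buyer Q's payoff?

Highest competing bid: €52250.
Buyer Q's bid €53250 is the highest overall, so Buyer Q wins and pays the second-highest bid, €52250.
Payoff = value − price = €53500 − €52250 = €1250.

€1250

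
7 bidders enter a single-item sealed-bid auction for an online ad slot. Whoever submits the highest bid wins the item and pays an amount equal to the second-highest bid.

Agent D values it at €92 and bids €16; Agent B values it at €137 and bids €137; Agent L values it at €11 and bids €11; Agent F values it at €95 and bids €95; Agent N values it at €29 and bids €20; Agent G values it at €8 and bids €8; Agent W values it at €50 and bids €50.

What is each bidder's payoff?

Agent D €0, Agent B €42, Agent L €0, Agent F €0, Agent N €0, Agent G €0, Agent W €0.

Ordered from highest: Agent B €137 > Agent F €95 > Agent W €50 > Agent N €20 > Agent D €16 > Agent L €11 > Agent G €8.
Agent B has the top bid and wins; the price is the second-highest bid, €95.
Agent B's payoff = €137 − €95 = €42. All other bidders lose, so their payoff is 0.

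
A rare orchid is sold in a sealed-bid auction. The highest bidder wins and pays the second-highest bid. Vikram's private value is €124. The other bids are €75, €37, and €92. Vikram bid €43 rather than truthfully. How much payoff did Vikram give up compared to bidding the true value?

Regret: €32.

The highest competing bid is €92.
Bidding truthfully at €124: Vikram has the top bid, wins, and pays the second-highest bid €92. Payoff = €124 − €92 = €32.
Bidding €43: the top bid is €92 (a rival), so Vikram loses. Payoff = €0.
Regret = truthful payoff − actual payoff = €32 − €0 = €32.
This is the dominant-strategy logic: truthful bidding weakly beats any alternative.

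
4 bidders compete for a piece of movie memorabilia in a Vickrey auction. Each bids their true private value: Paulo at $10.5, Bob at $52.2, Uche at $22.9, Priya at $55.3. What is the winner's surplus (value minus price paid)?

Ordered from highest: Priya $55.3; Bob $52.2; Uche $22.9; Paulo $10.5.
Priya wins with the top bid and pays the second-highest, $52.2.
Surplus = $55.3 − $52.2 = $3.1.

Winner's surplus: $3.1.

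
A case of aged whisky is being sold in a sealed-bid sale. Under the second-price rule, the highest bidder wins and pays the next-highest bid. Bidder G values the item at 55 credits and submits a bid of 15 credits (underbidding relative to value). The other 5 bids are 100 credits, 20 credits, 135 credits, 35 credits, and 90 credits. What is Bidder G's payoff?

Payoff = 0 credits.

Highest competing bid: 135 credits.
Bidder G's bid 15 credits is not the highest, so Bidder G loses, pays nothing, and earns zero payoff.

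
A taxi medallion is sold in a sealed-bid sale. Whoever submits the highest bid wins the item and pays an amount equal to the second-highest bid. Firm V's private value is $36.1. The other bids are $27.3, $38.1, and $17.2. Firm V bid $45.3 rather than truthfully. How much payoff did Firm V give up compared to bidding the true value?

$2.0

The highest competing bid is $38.1.
Bidding truthfully at $36.1: the top bid is $38.1 (a rival), so Firm V loses. Payoff = $0.0.
Bidding $45.3: Firm V has the top bid, wins, and pays the second-highest bid $38.1. Payoff = $36.1 − $38.1 = -$2.0.
Regret = truthful payoff − actual payoff = $0.0 − -$2.0 = $2.0.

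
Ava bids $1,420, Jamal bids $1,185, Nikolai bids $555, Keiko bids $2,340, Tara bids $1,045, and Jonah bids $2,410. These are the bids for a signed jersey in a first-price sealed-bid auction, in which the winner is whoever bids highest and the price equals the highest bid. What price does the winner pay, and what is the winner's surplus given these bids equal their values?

Ranking the bids: Jonah $2,410; Keiko $2,340; Ava $1,420; Jamal $1,185; Tara $1,045; Nikolai $555.
Jonah is the highest bidder, so Jonah wins.
Under the first-price rule, the price is the highest bid: $2,410.
Surplus = $2,410 − $2,410 = $0.

Price $2,410; surplus $0.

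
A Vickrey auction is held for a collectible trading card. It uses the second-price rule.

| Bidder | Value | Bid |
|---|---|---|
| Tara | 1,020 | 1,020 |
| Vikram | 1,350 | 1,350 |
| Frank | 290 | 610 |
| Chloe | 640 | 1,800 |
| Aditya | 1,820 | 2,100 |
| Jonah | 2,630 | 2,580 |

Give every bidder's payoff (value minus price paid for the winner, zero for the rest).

Ordered from highest: Jonah 2,580; Aditya 2,100; Chloe 1,800; Vikram 1,350; Tara 1,020; Frank 610.
Jonah has the top bid and wins; the price is the second-highest bid, 2,100.
Jonah's payoff = 2,630 − 2,100 = 530. All other bidders lose, so their payoff is 0.

Payoffs: Tara 0, Vikram 0, Frank 0, Chloe 0, Aditya 0, Jonah 530.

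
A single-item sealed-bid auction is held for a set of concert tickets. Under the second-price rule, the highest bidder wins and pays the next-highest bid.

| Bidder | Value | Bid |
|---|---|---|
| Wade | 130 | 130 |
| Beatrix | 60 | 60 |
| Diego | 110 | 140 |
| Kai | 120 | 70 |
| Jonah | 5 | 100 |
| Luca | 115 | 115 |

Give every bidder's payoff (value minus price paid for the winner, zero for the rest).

Wade 0, Beatrix 0, Diego -20, Kai 0, Jonah 0, Luca 0.

Bids in descending order: Diego 140; Wade 130; Luca 115; Jonah 100; Kai 70; Beatrix 60.
Diego has the top bid and wins; the price is the second-highest bid, 130.
Diego's payoff = 110 − 130 = -20. All other bidders lose, so their payoff is 0.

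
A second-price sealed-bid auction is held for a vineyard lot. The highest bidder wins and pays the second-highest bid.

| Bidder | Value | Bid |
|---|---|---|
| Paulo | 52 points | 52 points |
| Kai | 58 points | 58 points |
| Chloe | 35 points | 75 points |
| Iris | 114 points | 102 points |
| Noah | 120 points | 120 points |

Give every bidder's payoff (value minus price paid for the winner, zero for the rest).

Paulo 0 points, Kai 0 points, Chloe 0 points, Iris 0 points, Noah 18 points.

Sorted high to low: Noah 120 points > Iris 102 points > Chloe 75 points > Kai 58 points > Paulo 52 points.
Noah has the top bid and wins; the price is the second-highest bid, 102 points.
Noah's payoff = 120 points − 102 points = 18 points. All other bidders lose, so their payoff is 0.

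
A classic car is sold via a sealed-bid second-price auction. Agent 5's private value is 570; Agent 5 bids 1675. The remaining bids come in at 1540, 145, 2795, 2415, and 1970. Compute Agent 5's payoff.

0

Highest competing bid: 2795.
Agent 5's bid 1675 is not the highest, so Agent 5 loses, pays nothing, and earns zero payoff.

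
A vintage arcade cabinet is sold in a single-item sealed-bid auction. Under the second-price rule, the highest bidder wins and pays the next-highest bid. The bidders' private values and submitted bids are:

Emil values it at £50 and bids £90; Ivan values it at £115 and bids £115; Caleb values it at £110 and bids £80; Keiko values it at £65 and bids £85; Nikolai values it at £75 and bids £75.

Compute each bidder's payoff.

Sorted high to low: Ivan £115, then Emil £90, then Keiko £85, then Caleb £80, then Nikolai £75.
Ivan has the top bid and wins; the price is the second-highest bid, £90.
Ivan's payoff = £115 − £90 = £25. All other bidders lose, so their payoff is 0.

Payoffs: Emil £0, Ivan £25, Caleb £0, Keiko £0, Nikolai £0.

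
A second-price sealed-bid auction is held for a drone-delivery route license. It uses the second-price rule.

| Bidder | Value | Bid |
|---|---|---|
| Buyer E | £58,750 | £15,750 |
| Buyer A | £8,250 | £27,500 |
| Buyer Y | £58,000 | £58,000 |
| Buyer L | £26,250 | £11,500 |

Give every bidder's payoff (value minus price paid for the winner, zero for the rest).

Sorted high to low: Buyer Y £58,000; Buyer A £27,500; Buyer E £15,750; Buyer L £11,500.
Buyer Y has the top bid and wins; the price is the second-highest bid, £27,500.
Buyer Y's payoff = £58,000 − £27,500 = £30,500. All other bidders lose, so their payoff is 0.

Buyer E £0, Buyer A £0, Buyer Y £30,500, Buyer L £0.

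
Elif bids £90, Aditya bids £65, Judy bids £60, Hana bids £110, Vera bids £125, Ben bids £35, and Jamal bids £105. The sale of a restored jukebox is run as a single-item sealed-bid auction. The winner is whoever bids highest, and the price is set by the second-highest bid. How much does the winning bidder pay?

Sorted high to low: Vera £125; Hana £110; Jamal £105; Elif £90; Aditya £65; Judy £60; Ben £35.
Vera has the highest bid, so Vera wins.
The second-highest bid is £110, so that is what Vera pays.

The winner pays £110.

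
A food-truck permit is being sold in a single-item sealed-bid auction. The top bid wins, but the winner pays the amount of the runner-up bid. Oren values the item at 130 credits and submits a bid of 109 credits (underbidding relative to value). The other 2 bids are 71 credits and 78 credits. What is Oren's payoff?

Oren's payoff: 52 credits.

Highest competing bid: 78 credits.
Oren's bid 109 credits is the highest overall, so Oren wins and pays the second-highest bid, 78 credits.
Payoff = value − price = 130 credits − 78 credits = 52 credits.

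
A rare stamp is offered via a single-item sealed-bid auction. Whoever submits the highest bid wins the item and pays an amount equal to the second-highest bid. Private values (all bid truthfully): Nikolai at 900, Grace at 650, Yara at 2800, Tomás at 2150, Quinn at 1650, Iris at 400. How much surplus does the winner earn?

Surplus = 650.

Ordered from highest: Yara 2800; Tomás 2150; Quinn 1650; Nikolai 900; Grace 650; Iris 400.
Yara wins with the top bid and pays the second-highest, 2150.
Surplus = 2800 − 2150 = 650.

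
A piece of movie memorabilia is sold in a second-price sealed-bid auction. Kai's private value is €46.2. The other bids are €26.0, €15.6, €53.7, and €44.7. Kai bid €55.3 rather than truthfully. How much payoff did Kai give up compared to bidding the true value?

Payoff forgone: €7.5.

The highest competing bid is €53.7.
Bidding truthfully at €46.2: the top bid is €53.7 (a rival), so Kai loses. Payoff = €0.0.
Bidding €55.3: Kai has the top bid, wins, and pays the second-highest bid €53.7. Payoff = €46.2 − €53.7 = -€7.5.
Regret = truthful payoff − actual payoff = €0.0 − -€7.5 = €7.5.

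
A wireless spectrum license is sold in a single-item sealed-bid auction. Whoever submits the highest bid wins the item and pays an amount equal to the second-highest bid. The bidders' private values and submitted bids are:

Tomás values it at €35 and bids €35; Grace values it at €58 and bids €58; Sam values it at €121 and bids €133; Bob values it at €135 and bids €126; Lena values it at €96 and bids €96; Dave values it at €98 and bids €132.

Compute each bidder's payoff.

Payoffs: Tomás €0, Grace €0, Sam -€11, Bob €0, Lena €0, Dave €0.

Bids in descending order: Sam €133 > Dave €132 > Bob €126 > Lena €96 > Grace €58 > Tomás €35.
Sam has the top bid and wins; the price is the second-highest bid, €132.
Sam's payoff = €121 − €132 = -€11. All other bidders lose, so their payoff is 0.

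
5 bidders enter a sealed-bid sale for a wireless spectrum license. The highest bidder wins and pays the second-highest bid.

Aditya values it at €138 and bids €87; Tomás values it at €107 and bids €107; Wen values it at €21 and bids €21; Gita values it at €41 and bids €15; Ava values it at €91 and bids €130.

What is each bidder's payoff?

Bids in descending order: Ava €130; Tomás €107; Aditya €87; Wen €21; Gita €15.
Ava has the top bid and wins; the price is the second-highest bid, €107.
Ava's payoff = €91 − €107 = -€16. All other bidders lose, so their payoff is 0.

Aditya €0, Tomás €0, Wen €0, Gita €0, Ava -€16.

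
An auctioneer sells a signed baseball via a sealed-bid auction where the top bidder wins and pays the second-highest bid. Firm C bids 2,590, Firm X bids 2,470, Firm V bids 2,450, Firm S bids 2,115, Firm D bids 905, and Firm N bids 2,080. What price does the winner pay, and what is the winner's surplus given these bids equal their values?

Bids in descending order: Firm C 2,590 > Firm X 2,470 > Firm V 2,450 > Firm S 2,115 > Firm N 2,080 > Firm D 905.
Firm C is the highest bidder, so Firm C wins.
Under the second-price rule, the price is the second-highest bid: 2,470.
Surplus = 2,590 − 2,470 = 120.

Price 2,470; surplus 120.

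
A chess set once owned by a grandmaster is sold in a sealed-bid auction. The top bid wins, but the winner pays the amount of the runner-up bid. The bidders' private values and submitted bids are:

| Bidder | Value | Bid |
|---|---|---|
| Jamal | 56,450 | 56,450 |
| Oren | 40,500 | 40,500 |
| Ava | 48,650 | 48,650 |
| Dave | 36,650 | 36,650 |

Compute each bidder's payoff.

Ordered from highest: Jamal 56,450 > Ava 48,650 > Oren 40,500 > Dave 36,650.
Jamal has the top bid and wins; the price is the second-highest bid, 48,650.
Jamal's payoff = 56,450 − 48,650 = 7,800. All other bidders lose, so their payoff is 0.

Jamal 7,800, Oren 0, Ava 0, Dave 0.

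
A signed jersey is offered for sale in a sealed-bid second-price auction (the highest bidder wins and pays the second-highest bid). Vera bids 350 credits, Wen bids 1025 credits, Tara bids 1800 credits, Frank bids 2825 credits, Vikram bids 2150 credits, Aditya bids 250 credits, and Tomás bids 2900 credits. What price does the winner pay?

2825 credits

Sorted high to low: Tomás 2900 credits; Frank 2825 credits; Vikram 2150 credits; Tara 1800 credits; Wen 1025 credits; Vera 350 credits; Aditya 250 credits.
Tomás is the highest bidder, so Tomás wins.
Under the second-price rule, the price is the second-highest bid: 2825 credits.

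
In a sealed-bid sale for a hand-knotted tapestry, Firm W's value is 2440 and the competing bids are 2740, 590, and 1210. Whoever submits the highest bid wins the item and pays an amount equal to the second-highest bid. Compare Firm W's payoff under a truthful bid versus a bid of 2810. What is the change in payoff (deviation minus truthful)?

-300

The highest competing bid is 2740.
Bidding truthfully at 2440: the top bid is 2740 (a rival), so Firm W loses. Payoff = 0.
Bidding 2810: Firm W has the top bid, wins, and pays the second-highest bid 2740. Payoff = 2440 − 2740 = -300.
Change = -300 − 0 = -300.
Deviating from a truthful bid can only lose payoff in a second-price auction — never gain.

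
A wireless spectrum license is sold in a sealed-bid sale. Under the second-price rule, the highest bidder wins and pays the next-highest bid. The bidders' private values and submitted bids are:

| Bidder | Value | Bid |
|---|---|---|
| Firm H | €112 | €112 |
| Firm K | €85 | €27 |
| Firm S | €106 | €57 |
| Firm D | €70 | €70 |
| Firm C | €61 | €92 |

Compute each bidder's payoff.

Firm H €20, Firm K €0, Firm S €0, Firm D €0, Firm C €0.

Ranking the bids: Firm H €112, then Firm C €92, then Firm D €70, then Firm S €57, then Firm K €27.
Firm H has the top bid and wins; the price is the second-highest bid, €92.
Firm H's payoff = €112 − €92 = €20. All other bidders lose, so their payoff is 0.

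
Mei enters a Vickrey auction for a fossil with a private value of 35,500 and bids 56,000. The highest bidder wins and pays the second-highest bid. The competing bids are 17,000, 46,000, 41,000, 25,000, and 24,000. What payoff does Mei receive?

Mei's payoff: -10,500.

Highest competing bid: 46,000.
Mei's bid 56,000 is the highest overall, so Mei wins and pays the second-highest bid, 46,000.
Payoff = value − price = 35,500 − 46,000 = -10,500.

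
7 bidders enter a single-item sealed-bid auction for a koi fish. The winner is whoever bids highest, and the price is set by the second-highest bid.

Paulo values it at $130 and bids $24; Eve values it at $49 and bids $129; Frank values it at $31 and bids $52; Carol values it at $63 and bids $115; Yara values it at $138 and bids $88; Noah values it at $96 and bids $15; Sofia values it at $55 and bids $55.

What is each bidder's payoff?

Ordered from highest: Eve $129 > Carol $115 > Yara $88 > Sofia $55 > Frank $52 > Paulo $24 > Noah $15.
Eve has the top bid and wins; the price is the second-highest bid, $115.
Eve's payoff = $49 − $115 = -$66. All other bidders lose, so their payoff is 0.

Payoffs: Paulo $0, Eve -$66, Frank $0, Carol $0, Yara $0, Noah $0, Sofia $0.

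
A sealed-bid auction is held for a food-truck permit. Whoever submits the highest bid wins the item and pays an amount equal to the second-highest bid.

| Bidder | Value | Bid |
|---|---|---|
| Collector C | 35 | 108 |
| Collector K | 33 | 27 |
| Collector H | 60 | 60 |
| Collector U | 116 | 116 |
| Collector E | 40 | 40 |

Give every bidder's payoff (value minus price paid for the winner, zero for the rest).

Collector C 0, Collector K 0, Collector H 0, Collector U 8, Collector E 0.

Sorted high to low: Collector U 116, then Collector C 108, then Collector H 60, then Collector E 40, then Collector K 27.
Collector U has the top bid and wins; the price is the second-highest bid, 108.
Collector U's payoff = 116 − 108 = 8. All other bidders lose, so their payoff is 0.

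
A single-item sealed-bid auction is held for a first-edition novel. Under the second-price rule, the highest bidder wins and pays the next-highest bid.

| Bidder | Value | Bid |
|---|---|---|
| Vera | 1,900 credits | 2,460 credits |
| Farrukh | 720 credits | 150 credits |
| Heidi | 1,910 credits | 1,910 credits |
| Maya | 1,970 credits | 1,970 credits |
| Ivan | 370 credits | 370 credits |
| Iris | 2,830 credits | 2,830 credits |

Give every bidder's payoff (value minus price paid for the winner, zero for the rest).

Vera 0 credits, Farrukh 0 credits, Heidi 0 credits, Maya 0 credits, Ivan 0 credits, Iris 370 credits.

Bids in descending order: Iris 2,830 credits; Vera 2,460 credits; Maya 1,970 credits; Heidi 1,910 credits; Ivan 370 credits; Farrukh 150 credits.
Iris has the top bid and wins; the price is the second-highest bid, 2,460 credits.
Iris's payoff = 2,830 credits − 2,460 credits = 370 credits. All other bidders lose, so their payoff is 0.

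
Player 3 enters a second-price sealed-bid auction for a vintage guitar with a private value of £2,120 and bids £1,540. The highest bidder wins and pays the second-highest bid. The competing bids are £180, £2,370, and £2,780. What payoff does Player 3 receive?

Payoff = £0.

Highest competing bid: £2,780.
Player 3's bid £1,540 is not the highest, so Player 3 loses, pays nothing, and earns zero payoff.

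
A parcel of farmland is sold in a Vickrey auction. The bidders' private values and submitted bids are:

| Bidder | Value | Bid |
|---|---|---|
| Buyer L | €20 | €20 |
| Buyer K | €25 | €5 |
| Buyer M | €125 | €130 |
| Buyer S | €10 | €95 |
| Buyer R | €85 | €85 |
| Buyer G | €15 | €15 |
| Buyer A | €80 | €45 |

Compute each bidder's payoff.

Ranking the bids: Buyer M €130; Buyer S €95; Buyer R €85; Buyer A €45; Buyer L €20; Buyer G €15; Buyer K €5.
Buyer M has the top bid and wins; the price is the second-highest bid, €95.
Buyer M's payoff = €125 − €95 = €30. All other bidders lose, so their payoff is 0.

Payoffs: Buyer L €0, Buyer K €0, Buyer M €30, Buyer S €0, Buyer R €0, Buyer G €0, Buyer A €0.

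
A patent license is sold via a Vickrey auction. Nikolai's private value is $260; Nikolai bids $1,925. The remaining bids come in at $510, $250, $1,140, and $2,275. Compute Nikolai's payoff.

Payoff = $0.

Highest competing bid: $2,275.
Nikolai's bid $1,925 is not the highest, so Nikolai loses, pays nothing, and earns zero payoff.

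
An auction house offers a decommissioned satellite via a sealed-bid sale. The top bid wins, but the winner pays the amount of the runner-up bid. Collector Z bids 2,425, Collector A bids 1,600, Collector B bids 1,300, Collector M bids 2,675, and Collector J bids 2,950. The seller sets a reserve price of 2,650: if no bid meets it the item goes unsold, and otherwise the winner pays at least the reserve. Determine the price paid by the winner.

2,675

Sorted high to low: Collector J 2,950 > Collector M 2,675 > Collector Z 2,425 > Collector A 1,600 > Collector B 1,300.
Collector J has the highest bid, so Collector J wins.
The second-highest bid is 2,675, which exceeds the reserve, so that sets the price.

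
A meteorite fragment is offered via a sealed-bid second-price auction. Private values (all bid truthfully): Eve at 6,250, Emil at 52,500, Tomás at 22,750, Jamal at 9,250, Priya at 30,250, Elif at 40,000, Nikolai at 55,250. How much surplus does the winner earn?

Sorted high to low: Nikolai 55,250; Emil 52,500; Elif 40,000; Priya 30,250; Tomás 22,750; Jamal 9,250; Eve 6,250.
Nikolai wins with the top bid and pays the second-highest, 52,500.
Surplus = 55,250 − 52,500 = 2,750.

2,750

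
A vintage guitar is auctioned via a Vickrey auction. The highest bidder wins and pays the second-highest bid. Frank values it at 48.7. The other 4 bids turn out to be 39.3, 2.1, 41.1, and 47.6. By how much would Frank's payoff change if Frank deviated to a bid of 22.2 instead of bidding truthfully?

Change in payoff: -1.1.

The highest competing bid is 47.6.
Bidding truthfully at 48.7: Frank has the top bid, wins, and pays the second-highest bid 47.6. Payoff = 48.7 − 47.6 = 1.1.
Bidding 22.2: the top bid is 47.6 (a rival), so Frank loses. Payoff = 0.0.
Change = 0.0 − 1.1 = -1.1.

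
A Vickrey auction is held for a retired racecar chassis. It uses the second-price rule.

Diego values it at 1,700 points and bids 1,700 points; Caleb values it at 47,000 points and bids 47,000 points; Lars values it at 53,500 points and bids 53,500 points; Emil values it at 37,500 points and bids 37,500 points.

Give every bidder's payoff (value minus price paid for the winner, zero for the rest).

Payoffs: Diego 0 points, Caleb 0 points, Lars 6,500 points, Emil 0 points.

Ranking the bids: Lars 53,500 points, then Caleb 47,000 points, then Emil 37,500 points, then Diego 1,700 points.
Lars has the top bid and wins; the price is the second-highest bid, 47,000 points.
Lars's payoff = 53,500 points − 47,000 points = 6,500 points. All other bidders lose, so their payoff is 0.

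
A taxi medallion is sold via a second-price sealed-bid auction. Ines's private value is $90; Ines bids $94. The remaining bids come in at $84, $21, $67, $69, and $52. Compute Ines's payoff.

Ines's payoff: $6.

Highest competing bid: $84.
Ines's bid $94 is the highest overall, so Ines wins and pays the second-highest bid, $84.
Payoff = value − price = $90 − $84 = $6.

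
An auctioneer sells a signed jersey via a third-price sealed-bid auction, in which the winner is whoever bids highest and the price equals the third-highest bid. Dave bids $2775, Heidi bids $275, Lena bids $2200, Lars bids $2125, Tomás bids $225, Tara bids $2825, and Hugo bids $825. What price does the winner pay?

$2200

Ordered from highest: Tara $2825, then Dave $2775, then Lena $2200, then Lars $2125, then Hugo $825, then Heidi $275, then Tomás $225.
Tara is the highest bidder, so Tara wins.
Under the third-price rule, the price is the third-highest bid: $2200.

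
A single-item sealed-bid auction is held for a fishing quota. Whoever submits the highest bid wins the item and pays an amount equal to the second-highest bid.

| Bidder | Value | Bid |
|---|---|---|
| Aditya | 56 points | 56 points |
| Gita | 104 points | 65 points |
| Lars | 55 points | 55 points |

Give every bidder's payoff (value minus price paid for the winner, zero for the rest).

Payoffs: Aditya 0 points, Gita 48 points, Lars 0 points.

Bids in descending order: Gita 65 points, then Aditya 56 points, then Lars 55 points.
Gita has the top bid and wins; the price is the second-highest bid, 56 points.
Gita's payoff = 104 points − 56 points = 48 points. All other bidders lose, so their payoff is 0.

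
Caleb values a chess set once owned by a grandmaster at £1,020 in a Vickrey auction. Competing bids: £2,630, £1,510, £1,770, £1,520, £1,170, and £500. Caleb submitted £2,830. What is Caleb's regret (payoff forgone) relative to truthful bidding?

The highest competing bid is £2,630.
Bidding truthfully at £1,020: the top bid is £2,630 (a rival), so Caleb loses. Payoff = £0.
Bidding £2,830: Caleb has the top bid, wins, and pays the second-highest bid £2,630. Payoff = £1,020 − £2,630 = -£1,610.
Regret = truthful payoff − actual payoff = £0 − -£1,610 = £1,610.

£1,610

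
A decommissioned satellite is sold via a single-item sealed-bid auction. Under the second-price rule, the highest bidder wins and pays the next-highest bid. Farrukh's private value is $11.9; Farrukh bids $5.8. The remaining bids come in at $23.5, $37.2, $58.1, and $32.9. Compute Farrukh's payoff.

$0.0

Highest competing bid: $58.1.
Farrukh's bid $5.8 is not the highest, so Farrukh loses, pays nothing, and earns zero payoff.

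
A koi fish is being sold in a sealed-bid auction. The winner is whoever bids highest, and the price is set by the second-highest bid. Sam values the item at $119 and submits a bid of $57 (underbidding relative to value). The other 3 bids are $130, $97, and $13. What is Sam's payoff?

Sam's payoff: $0.

Highest competing bid: $130.
Sam's bid $57 is not the highest, so Sam loses, pays nothing, and earns zero payoff.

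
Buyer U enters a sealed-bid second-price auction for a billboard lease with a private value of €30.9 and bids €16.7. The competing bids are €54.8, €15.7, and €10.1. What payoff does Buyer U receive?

Highest competing bid: €54.8.
Buyer U's bid €16.7 is not the highest, so Buyer U loses, pays nothing, and earns zero payoff.

€0.0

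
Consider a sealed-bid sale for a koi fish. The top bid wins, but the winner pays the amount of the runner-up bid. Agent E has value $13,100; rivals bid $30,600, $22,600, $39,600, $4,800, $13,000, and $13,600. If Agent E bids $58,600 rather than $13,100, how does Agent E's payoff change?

The highest competing bid is $39,600.
Bidding truthfully at $13,100: the top bid is $39,600 (a rival), so Agent E loses. Payoff = $0.
Bidding $58,600: Agent E has the top bid, wins, and pays the second-highest bid $39,600. Payoff = $13,100 − $39,600 = -$26,500.
Change = -$26,500 − $0 = -$26,500.
This is the dominant-strategy logic: truthful bidding weakly beats any alternative.

Change in payoff: -$26,500.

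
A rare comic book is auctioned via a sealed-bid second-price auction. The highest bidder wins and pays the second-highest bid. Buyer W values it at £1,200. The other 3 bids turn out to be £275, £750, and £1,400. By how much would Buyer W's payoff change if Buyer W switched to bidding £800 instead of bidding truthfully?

The highest competing bid is £1,400.
Bidding truthfully at £1,200: the top bid is £1,400 (a rival), so Buyer W loses. Payoff = £0.
Bidding £800: the top bid is £1,400 (a rival), so Buyer W loses. Payoff = £0.
Change = £0 − £0 = £0.

Change in payoff: £0.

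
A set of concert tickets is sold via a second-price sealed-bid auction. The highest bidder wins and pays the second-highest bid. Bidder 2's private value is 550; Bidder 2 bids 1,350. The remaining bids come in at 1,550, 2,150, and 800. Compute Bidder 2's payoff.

Highest competing bid: 2,150.
Bidder 2's bid 1,350 is not the highest, so Bidder 2 loses, pays nothing, and earns zero payoff.

The bidder's payoff: 0.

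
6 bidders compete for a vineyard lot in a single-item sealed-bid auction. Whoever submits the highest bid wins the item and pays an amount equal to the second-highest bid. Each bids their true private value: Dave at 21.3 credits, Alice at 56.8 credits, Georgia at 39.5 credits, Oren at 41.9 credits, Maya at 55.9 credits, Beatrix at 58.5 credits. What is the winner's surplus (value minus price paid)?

Winner's surplus: 1.7 credits.

Ranking the bids: Beatrix 58.5 credits > Alice 56.8 credits > Maya 55.9 credits > Oren 41.9 credits > Georgia 39.5 credits > Dave 21.3 credits.
Beatrix wins with the top bid and pays the second-highest, 56.8 credits.
Surplus = 58.5 credits − 56.8 credits = 1.7 credits.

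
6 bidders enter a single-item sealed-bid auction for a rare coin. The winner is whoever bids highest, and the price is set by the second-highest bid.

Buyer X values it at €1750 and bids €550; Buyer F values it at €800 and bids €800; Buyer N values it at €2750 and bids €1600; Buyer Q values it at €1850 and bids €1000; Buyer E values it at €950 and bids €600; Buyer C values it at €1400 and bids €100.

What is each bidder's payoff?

Payoffs: Buyer X €0, Buyer F €0, Buyer N €1750, Buyer Q €0, Buyer E €0, Buyer C €0.

Sorted high to low: Buyer N €1600, then Buyer Q €1000, then Buyer F €800, then Buyer E €600, then Buyer X €550, then Buyer C €100.
Buyer N has the top bid and wins; the price is the second-highest bid, €1000.
Buyer N's payoff = €2750 − €1000 = €1750. All other bidders lose, so their payoff is 0.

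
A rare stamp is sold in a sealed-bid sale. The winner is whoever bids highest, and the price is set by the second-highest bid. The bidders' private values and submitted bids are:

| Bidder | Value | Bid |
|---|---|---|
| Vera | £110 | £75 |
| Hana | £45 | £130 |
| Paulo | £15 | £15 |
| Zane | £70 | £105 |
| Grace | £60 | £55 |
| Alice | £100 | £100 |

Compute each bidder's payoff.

Vera £0, Hana -£60, Paulo £0, Zane £0, Grace £0, Alice £0.

Bids in descending order: Hana £130 > Zane £105 > Alice £100 > Vera £75 > Grace £55 > Paulo £15.
Hana has the top bid and wins; the price is the second-highest bid, £105.
Hana's payoff = £45 − £105 = -£60. All other bidders lose, so their payoff is 0.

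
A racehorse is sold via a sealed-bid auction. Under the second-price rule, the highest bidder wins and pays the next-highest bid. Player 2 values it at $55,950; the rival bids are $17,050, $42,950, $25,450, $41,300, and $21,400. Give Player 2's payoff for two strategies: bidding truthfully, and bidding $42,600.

(a) $13,000  (b) $0

The highest competing bid is $42,950.
Bidding truthfully at $55,950: Player 2 has the top bid, wins, and pays the second-highest bid $42,950. Payoff = $55,950 − $42,950 = $13,000.
Bidding $42,600: the top bid is $42,950 (a rival), so Player 2 loses. Payoff = $0.
Deviating from a truthful bid can only lose payoff in a second-price auction — never gain.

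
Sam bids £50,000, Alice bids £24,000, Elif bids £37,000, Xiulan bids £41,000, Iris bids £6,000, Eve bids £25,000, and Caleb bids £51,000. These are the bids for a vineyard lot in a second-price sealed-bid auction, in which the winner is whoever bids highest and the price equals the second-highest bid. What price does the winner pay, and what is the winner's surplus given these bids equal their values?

Ordered from highest: Caleb £51,000 > Sam £50,000 > Xiulan £41,000 > Elif £37,000 > Eve £25,000 > Alice £24,000 > Iris £6,000.
Caleb is the highest bidder, so Caleb wins.
Under the second-price rule, the price is the second-highest bid: £50,000.
Surplus = £51,000 − £50,000 = £1,000.

The winner pays £50,000 for a surplus of £1,000.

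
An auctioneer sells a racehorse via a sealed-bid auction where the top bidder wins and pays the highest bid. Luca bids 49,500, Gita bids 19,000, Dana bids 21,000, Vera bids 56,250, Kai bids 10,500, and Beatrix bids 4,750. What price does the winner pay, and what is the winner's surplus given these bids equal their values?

Bids in descending order: Vera 56,250 > Luca 49,500 > Dana 21,000 > Gita 19,000 > Kai 10,500 > Beatrix 4,750.
Vera is the highest bidder, so Vera wins.
Under the first-price rule, the price is the highest bid: 56,250.
Surplus = 56,250 − 56,250 = 0.

The winner pays 56,250 for a surplus of 0.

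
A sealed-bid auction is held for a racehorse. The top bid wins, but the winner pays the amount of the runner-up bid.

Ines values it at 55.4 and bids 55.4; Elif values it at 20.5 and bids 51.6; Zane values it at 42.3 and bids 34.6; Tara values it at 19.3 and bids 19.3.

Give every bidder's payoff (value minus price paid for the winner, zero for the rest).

Sorted high to low: Ines 55.4, then Elif 51.6, then Zane 34.6, then Tara 19.3.
Ines has the top bid and wins; the price is the second-highest bid, 51.6.
Ines's payoff = 55.4 − 51.6 = 3.8. All other bidders lose, so their payoff is 0.

Payoffs: Ines 3.8, Elif 0.0, Zane 0.0, Tara 0.0.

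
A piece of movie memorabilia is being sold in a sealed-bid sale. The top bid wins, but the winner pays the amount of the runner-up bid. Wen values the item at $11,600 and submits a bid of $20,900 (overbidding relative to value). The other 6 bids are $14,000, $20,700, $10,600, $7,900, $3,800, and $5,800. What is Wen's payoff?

Highest competing bid: $20,700.
Wen's bid $20,900 is the highest overall, so Wen wins and pays the second-highest bid, $20,700.
Payoff = value − price = $11,600 − $20,700 = -$9,100.
Overbidding won the item at a price above value — truthful bidding would have avoided this loss.

Wen's payoff: -$9,100.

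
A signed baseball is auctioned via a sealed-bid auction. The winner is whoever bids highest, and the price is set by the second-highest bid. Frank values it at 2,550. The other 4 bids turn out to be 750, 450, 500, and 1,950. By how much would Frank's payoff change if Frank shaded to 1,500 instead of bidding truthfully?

Payoff change: -600.

The highest competing bid is 1,950.
Bidding truthfully at 2,550: Frank has the top bid, wins, and pays the second-highest bid 1,950. Payoff = 2,550 − 1,950 = 600.
Bidding 1,500: the top bid is 1,950 (a rival), so Frank loses. Payoff = 0.
Change = 0 − 600 = -600.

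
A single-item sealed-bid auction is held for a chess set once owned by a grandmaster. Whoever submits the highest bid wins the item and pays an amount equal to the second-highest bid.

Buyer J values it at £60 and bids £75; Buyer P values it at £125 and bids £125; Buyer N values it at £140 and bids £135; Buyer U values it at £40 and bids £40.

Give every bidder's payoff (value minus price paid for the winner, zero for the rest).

Payoffs: Buyer J £0, Buyer P £0, Buyer N £15, Buyer U £0.

Bids in descending order: Buyer N £135; Buyer P £125; Buyer J £75; Buyer U £40.
Buyer N has the top bid and wins; the price is the second-highest bid, £125.
Buyer N's payoff = £140 − £125 = £15. All other bidders lose, so their payoff is 0.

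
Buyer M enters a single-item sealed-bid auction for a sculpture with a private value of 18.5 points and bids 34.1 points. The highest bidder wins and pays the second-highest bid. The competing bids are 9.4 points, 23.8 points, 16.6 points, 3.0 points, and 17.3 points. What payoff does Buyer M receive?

Highest competing bid: 23.8 points.
Buyer M's bid 34.1 points is the highest overall, so Buyer M wins and pays the second-highest bid, 23.8 points.
Payoff = value − price = 18.5 points − 23.8 points = -5.3 points.
Overbidding won the item at a price above value — truthful bidding would have avoided this loss.

Buyer M's payoff: -5.3 points.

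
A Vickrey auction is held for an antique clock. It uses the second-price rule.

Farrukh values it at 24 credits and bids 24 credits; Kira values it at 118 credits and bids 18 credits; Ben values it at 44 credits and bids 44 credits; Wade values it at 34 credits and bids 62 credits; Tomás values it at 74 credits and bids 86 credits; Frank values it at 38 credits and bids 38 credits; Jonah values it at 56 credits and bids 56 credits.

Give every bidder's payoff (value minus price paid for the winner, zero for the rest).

Farrukh 0 credits, Kira 0 credits, Ben 0 credits, Wade 0 credits, Tomás 12 credits, Frank 0 credits, Jonah 0 credits.

Ranking the bids: Tomás 86 credits > Wade 62 credits > Jonah 56 credits > Ben 44 credits > Frank 38 credits > Farrukh 24 credits > Kira 18 credits.
Tomás has the top bid and wins; the price is the second-highest bid, 62 credits.
Tomás's payoff = 74 credits − 62 credits = 12 credits. All other bidders lose, so their payoff is 0.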